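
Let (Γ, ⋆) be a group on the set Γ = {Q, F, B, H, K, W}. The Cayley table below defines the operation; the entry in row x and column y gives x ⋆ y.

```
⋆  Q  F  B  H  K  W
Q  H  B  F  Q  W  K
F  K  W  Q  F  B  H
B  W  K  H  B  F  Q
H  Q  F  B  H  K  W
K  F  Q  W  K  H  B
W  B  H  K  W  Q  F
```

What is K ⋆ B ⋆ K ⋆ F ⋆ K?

F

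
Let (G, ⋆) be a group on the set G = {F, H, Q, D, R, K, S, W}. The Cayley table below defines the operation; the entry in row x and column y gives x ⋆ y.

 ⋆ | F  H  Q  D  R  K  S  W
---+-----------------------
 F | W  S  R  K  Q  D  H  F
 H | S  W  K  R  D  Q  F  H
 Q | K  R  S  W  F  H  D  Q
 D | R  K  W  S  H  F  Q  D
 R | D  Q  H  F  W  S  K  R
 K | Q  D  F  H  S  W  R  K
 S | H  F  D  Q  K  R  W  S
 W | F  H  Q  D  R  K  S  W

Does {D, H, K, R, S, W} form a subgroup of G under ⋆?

D ⋆ S = Q, which is not in {D, H, K, R, S, W}.
The subset is not closed under ⋆, so it is not a subgroup.

No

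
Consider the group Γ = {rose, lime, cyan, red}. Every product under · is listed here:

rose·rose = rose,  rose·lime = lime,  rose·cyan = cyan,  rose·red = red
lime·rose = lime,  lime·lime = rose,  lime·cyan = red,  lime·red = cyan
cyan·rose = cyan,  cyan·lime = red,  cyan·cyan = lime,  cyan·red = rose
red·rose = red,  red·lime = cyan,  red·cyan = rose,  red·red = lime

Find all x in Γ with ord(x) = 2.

{lime}

Identity is rose. Compute the order of each non-identity element by repeated multiplication:
  lime: lime → rose  (order 2)
  cyan: cyan → lime → red → rose  (order 4)
  red: red → lime → cyan → rose  (order 4)
Elements of order 2: {lime}.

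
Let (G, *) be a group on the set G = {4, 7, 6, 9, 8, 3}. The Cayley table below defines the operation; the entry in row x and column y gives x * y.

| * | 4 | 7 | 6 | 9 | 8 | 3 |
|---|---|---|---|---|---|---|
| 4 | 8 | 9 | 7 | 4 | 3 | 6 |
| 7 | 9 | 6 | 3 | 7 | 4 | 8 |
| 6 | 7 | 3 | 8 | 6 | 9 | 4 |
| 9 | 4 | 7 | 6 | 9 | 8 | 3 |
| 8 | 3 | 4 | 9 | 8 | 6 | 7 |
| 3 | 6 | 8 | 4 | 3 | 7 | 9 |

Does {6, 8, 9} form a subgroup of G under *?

{6, 8, 9} contains the identity 9.
Checking products: every product of two elements of {6, 8, 9} (read from the table) lies in {6, 8, 9}, so the set is closed.
In a finite group, a nonempty closed subset is a subgroup. So {6, 8, 9} ≤ G.

Yes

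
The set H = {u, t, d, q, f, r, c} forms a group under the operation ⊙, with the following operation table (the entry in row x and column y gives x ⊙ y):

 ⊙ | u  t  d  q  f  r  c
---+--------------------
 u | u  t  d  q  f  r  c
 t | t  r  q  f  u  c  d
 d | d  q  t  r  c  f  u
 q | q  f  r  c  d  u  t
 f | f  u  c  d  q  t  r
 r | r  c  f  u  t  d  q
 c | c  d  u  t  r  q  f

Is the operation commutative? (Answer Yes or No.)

Yes

Check whether the table is symmetric across its main diagonal.
Every entry (row x, col y) equals the entry (row y, col x), so H is abelian.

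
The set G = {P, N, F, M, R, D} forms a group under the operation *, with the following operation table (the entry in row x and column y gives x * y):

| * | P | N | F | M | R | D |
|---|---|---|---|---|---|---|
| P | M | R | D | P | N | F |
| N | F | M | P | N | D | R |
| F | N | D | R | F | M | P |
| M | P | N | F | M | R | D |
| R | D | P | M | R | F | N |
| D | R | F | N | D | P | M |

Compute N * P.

Read row N, column P: N * P = F.

F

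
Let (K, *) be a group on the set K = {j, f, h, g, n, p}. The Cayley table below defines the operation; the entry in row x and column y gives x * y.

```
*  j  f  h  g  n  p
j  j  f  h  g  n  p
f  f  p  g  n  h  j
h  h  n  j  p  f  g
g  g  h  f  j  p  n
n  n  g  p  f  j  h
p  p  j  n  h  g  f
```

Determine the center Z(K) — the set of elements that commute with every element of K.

An element z is central iff its row equals its column in the table.
For n: n * f = g ≠ h = f * n, so n ∉ Z.
Checking each element this way leaves Z(K) = {j}.

{j}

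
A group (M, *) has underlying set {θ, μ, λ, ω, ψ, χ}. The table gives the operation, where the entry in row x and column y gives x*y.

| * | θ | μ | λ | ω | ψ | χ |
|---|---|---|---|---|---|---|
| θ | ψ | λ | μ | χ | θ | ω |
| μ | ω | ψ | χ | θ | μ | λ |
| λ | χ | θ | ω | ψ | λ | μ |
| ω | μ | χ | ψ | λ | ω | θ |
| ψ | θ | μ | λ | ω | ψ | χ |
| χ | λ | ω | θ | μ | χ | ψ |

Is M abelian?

No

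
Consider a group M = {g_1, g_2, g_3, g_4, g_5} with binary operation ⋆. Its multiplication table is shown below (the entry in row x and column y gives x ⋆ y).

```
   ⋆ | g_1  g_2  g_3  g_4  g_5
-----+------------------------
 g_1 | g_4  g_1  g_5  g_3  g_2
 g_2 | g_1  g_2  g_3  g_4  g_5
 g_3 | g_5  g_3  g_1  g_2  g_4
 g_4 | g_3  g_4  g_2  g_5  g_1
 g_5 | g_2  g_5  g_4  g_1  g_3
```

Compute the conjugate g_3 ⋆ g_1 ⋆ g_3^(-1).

g_1

The identity is g_2. In row g_3, the entry g_2 sits in column g_4, so g_3^(-1) = g_4.
g_3 ⋆ g_1 = g_5
g_5 ⋆ g_4 = g_1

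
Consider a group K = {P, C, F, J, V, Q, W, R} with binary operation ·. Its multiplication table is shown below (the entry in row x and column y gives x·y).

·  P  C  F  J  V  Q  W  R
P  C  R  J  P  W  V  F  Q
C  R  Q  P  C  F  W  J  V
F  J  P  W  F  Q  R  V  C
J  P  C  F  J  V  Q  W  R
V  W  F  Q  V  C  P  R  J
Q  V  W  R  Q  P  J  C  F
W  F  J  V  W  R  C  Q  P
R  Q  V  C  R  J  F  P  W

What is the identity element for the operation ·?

J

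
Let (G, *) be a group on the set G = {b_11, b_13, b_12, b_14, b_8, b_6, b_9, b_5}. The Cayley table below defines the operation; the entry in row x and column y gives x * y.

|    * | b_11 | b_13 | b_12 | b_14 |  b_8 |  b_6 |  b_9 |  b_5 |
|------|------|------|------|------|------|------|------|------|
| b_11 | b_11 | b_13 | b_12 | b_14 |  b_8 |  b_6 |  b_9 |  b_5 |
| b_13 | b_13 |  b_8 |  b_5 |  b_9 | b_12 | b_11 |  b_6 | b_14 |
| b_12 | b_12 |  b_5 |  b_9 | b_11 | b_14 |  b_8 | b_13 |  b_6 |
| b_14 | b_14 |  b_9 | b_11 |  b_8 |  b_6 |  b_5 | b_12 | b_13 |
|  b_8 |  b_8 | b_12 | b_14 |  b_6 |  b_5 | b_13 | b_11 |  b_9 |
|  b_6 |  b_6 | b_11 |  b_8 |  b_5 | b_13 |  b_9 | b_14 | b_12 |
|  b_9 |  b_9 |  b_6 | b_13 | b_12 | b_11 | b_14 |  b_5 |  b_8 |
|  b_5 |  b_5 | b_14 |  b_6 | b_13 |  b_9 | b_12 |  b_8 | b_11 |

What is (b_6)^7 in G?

b_6^1 = b_6
b_6^2 = b_6 * b_6 = b_9
b_6^3 = b_9 * b_6 = b_14
b_6^4 = b_14 * b_6 = b_5
b_6^5 = b_5 * b_6 = b_12
b_6^6 = b_12 * b_6 = b_8
b_6^7 = b_8 * b_6 = b_13

b_13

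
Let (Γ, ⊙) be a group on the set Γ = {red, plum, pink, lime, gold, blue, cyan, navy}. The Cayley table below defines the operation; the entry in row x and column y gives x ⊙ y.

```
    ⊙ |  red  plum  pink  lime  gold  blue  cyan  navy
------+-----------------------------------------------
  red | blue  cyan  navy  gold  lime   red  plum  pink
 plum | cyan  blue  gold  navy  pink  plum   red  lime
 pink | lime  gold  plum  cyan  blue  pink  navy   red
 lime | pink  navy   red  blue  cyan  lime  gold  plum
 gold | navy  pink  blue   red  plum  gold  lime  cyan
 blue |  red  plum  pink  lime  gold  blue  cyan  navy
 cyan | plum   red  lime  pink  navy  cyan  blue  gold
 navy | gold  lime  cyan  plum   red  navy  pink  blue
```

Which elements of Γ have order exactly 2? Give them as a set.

Identity is blue. Compute the order of each non-identity element by repeated multiplication:
  red: red → blue  (order 2)
  plum: plum → blue  (order 2)
  pink: pink → plum → gold → blue  (order 4)
  lime: lime → blue  (order 2)
  gold: gold → plum → pink → blue  (order 4)
  cyan: cyan → blue  (order 2)
  navy: navy → blue  (order 2)
Elements of order 2: {cyan, lime, navy, plum, red}.

{cyan, lime, navy, plum, red}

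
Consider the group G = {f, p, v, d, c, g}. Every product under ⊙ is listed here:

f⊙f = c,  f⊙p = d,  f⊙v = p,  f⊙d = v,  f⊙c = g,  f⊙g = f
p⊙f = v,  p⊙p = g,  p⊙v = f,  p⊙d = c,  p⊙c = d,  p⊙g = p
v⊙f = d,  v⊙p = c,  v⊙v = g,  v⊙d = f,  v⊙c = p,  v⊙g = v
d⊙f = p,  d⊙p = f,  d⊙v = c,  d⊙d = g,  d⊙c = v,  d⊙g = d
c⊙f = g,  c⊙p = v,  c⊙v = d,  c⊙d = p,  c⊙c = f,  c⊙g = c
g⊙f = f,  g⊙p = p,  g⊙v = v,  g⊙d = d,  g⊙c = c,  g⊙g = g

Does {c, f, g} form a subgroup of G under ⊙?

Yes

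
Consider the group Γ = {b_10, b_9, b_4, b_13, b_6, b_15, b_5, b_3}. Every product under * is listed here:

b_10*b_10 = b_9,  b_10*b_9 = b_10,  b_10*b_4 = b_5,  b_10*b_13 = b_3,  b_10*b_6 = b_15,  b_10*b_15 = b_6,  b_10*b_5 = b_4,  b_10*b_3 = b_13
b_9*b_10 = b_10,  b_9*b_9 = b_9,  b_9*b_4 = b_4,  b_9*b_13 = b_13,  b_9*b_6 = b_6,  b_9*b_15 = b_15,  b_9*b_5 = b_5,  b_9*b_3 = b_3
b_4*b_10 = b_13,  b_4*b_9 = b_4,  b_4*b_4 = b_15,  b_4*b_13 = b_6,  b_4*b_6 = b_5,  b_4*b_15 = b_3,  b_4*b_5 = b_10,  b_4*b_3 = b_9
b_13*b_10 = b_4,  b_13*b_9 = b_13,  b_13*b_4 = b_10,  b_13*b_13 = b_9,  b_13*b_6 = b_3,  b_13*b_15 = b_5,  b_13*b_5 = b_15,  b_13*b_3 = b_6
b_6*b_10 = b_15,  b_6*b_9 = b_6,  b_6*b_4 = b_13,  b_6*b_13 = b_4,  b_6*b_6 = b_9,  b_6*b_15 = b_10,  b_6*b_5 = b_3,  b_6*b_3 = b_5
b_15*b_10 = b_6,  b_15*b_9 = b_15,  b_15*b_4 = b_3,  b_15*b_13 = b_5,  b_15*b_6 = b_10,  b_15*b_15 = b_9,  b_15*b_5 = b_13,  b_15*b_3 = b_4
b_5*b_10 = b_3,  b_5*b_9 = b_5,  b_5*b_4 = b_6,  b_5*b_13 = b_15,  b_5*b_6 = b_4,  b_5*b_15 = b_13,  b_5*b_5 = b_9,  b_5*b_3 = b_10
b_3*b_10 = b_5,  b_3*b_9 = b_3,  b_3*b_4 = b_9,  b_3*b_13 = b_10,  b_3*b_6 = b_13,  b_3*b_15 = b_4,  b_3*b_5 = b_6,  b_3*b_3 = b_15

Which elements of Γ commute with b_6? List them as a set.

{b_10, b_15, b_6, b_9}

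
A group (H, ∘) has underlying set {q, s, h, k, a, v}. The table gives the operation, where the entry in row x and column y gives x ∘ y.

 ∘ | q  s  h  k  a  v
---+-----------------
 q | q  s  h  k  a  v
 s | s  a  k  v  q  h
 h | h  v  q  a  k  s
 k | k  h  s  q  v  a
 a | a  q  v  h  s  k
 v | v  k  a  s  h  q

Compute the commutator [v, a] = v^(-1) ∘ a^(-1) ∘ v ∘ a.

Identity is q; from the table v^(-1) = v and a^(-1) = s.
v ∘ s = k
k ∘ v = a
a ∘ a = s
(Structurally, H here is isomorphic to the symmetric group S_3.)

s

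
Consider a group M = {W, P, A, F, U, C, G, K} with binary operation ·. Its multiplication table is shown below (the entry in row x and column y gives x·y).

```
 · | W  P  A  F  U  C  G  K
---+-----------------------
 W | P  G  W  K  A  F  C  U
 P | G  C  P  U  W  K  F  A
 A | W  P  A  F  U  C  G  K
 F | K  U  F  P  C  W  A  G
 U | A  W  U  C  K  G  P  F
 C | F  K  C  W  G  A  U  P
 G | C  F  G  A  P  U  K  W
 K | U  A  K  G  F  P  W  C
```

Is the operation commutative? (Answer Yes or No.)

Check whether the table is symmetric across its main diagonal.
Every entry (row x, col y) equals the entry (row y, col x), so M is abelian.
(In fact M ≅ the cyclic group Z_8.)

Yes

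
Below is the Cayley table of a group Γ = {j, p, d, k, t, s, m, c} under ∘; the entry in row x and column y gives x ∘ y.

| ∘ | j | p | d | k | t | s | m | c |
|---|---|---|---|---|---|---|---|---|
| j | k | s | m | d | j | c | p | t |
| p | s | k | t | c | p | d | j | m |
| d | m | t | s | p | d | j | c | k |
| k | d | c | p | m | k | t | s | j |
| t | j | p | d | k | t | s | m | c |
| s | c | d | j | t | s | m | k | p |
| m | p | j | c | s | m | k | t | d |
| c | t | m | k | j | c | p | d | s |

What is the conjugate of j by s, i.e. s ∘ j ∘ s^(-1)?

The identity is t. In row s, the entry t sits in column k, so s^(-1) = k.
s ∘ j = c
c ∘ k = j
(Structurally, Γ here is isomorphic to the cyclic group Z_8.)

j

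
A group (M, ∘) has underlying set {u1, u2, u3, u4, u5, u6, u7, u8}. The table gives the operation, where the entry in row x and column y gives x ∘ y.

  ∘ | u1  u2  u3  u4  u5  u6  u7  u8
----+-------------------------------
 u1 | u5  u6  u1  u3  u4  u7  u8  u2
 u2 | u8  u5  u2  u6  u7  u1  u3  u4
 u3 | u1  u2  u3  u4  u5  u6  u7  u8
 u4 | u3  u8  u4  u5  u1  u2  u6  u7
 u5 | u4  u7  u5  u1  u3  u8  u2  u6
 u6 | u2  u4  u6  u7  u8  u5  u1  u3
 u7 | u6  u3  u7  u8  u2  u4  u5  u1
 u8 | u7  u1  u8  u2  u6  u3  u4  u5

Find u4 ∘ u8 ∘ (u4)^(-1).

u6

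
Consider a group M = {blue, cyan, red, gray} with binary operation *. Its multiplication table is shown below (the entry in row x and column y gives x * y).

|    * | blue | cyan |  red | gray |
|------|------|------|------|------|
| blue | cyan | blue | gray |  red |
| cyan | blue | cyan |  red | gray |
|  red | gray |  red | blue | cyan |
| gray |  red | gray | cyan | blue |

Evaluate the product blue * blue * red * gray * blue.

blue * blue = cyan
cyan * red = red
red * gray = cyan
cyan * blue = blue

blue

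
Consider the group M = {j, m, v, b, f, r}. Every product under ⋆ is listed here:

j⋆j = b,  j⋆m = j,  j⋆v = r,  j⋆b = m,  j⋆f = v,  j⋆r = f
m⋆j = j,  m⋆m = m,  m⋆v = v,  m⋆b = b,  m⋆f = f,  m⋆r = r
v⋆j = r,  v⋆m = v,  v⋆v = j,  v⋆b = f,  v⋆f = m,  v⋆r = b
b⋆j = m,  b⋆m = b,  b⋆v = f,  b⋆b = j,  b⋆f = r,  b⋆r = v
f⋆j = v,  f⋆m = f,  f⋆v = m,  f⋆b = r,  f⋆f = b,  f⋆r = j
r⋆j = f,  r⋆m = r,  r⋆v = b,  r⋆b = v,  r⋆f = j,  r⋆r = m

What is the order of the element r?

2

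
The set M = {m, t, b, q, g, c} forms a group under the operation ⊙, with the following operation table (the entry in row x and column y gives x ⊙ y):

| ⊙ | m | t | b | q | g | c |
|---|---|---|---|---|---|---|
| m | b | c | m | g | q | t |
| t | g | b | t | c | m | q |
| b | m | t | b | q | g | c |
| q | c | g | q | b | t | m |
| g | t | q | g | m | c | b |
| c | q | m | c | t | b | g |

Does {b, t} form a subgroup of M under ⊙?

Yes

{b, t} contains the identity b.
Checking products: every product of two elements of {b, t} (read from the table) lies in {b, t}, so the set is closed.
In a finite group, a nonempty closed subset is a subgroup. So {b, t} ≤ M.
(Structurally, M here is isomorphic to the symmetric group S_3.)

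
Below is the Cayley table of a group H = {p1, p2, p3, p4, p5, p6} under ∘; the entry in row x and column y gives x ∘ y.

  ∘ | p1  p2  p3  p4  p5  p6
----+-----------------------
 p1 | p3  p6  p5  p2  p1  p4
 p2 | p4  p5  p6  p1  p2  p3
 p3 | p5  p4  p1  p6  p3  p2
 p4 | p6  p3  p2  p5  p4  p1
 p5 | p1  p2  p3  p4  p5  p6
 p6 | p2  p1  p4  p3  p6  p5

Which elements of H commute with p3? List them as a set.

Compare row p3 with column p3 entry by entry.
p1 ∘ p3 = p5 = p3 ∘ p1, so p1 commutes with p3.
p6 ∘ p3 = p4 but p3 ∘ p6 = p2, so p6 does not.
Collecting the elements that commute with p3: C(p3) = {p1, p3, p5}.

{p1, p3, p5}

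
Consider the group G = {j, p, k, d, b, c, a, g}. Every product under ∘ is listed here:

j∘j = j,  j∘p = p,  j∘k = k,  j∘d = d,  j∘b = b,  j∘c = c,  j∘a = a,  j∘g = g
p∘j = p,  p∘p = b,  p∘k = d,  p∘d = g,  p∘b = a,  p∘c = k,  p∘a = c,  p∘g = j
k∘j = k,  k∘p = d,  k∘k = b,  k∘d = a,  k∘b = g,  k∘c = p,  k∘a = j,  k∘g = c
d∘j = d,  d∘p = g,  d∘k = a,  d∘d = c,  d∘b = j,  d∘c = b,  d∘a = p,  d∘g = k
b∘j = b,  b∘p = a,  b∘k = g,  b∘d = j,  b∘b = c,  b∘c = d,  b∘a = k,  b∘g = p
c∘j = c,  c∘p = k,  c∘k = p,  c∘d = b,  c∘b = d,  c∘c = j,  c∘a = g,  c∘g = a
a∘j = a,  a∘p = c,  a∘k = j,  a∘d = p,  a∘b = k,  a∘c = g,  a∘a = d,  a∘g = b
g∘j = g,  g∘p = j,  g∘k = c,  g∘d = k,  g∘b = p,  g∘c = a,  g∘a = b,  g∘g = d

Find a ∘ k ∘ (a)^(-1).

k

The identity is j. In row a, the entry j sits in column k, so a^(-1) = k.
a ∘ k = j
j ∘ k = k
(Structurally, G here is isomorphic to the cyclic group Z_8.)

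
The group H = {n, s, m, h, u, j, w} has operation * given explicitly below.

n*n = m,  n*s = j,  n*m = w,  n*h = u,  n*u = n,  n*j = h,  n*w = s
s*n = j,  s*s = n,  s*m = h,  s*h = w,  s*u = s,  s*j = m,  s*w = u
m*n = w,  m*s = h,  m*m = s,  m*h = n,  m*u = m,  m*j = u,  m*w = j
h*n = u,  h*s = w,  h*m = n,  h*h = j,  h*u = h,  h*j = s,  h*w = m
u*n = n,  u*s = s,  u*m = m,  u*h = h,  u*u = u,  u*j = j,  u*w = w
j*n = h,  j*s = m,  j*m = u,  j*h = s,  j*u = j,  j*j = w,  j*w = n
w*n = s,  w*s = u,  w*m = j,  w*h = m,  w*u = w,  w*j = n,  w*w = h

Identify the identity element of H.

The identity e satisfies e * x = x for all x, so its row in the table reproduces the column headers.
Row u reads: n, s, m, h, u, j, w — exactly the header order. So u is the identity.

u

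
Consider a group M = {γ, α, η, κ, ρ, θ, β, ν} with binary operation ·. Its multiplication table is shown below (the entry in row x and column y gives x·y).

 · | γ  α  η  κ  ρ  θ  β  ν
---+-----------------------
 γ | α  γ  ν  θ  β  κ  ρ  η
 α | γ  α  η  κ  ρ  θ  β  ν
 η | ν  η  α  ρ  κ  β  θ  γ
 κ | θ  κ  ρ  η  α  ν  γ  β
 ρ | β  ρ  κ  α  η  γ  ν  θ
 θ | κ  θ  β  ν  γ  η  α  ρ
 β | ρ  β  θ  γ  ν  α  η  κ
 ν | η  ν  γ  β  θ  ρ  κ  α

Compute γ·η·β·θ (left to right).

ν

γ·η = ν
ν·β = κ
κ·θ = ν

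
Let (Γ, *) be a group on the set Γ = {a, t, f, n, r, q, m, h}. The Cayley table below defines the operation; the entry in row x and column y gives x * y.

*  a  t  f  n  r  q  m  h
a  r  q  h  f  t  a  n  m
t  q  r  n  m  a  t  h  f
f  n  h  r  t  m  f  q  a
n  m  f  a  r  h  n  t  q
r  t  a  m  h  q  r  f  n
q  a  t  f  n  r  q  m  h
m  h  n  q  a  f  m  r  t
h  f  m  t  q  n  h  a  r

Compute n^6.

r

n^1 = n
n^2 = n * n = r
n^3 = r * n = h
n^4 = h * n = q
n^5 = q * n = n
n^6 = n * n = r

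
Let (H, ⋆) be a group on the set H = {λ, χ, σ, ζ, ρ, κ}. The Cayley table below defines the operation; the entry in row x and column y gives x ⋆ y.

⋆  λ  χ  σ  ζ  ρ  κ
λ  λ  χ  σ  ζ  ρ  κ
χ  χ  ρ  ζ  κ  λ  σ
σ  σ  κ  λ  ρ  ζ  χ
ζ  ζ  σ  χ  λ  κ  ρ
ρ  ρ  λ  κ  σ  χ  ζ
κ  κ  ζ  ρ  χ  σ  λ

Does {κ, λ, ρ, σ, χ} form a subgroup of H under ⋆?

χ ⋆ σ = ζ, which is not in {κ, λ, ρ, σ, χ}.
The subset is not closed under ⋆, so it is not a subgroup.

No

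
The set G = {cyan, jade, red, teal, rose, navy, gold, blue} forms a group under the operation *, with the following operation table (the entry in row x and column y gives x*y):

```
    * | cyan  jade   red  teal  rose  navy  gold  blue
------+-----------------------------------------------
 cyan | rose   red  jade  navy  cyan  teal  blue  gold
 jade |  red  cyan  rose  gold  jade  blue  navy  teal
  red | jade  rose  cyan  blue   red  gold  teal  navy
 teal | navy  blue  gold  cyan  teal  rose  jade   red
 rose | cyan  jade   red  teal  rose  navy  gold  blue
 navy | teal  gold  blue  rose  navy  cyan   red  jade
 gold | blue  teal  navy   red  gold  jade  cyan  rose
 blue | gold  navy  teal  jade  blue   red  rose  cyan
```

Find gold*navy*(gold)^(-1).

The identity is rose. In row gold, the entry rose sits in column blue, so gold^(-1) = blue.
gold*navy = jade
jade*blue = teal
(Structurally, G here is isomorphic to the quaternion group Q_8.)

teal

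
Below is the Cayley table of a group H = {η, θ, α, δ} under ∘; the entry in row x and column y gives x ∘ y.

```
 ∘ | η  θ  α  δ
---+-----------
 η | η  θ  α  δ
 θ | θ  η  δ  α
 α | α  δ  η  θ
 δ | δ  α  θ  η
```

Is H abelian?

Yes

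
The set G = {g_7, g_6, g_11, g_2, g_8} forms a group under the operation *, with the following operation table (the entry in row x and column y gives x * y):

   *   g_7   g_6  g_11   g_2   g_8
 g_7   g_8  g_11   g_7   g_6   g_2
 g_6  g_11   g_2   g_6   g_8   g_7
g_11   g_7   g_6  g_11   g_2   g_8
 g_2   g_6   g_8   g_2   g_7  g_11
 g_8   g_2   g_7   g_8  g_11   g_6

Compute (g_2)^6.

g_2

g_2^1 = g_2
g_2^2 = g_2 * g_2 = g_7
g_2^3 = g_7 * g_2 = g_6
g_2^4 = g_6 * g_2 = g_8
g_2^5 = g_8 * g_2 = g_11
g_2^6 = g_11 * g_2 = g_2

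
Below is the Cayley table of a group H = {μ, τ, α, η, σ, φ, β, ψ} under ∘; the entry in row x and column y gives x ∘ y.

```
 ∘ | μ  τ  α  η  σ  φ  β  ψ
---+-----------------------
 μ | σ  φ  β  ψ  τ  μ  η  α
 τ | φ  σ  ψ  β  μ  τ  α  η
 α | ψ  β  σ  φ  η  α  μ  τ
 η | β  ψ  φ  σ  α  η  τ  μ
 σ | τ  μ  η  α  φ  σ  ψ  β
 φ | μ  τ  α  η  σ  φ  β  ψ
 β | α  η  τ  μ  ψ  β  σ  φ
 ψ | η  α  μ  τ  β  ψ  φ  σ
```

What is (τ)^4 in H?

τ^1 = τ
τ^2 = τ ∘ τ = σ
τ^3 = σ ∘ τ = μ
τ^4 = μ ∘ τ = φ

φ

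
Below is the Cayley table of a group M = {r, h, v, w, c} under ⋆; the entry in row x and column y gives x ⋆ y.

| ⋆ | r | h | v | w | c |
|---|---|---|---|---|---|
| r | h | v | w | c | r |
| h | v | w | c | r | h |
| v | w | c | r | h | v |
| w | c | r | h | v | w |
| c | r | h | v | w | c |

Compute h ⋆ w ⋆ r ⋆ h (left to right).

h ⋆ w = r
r ⋆ r = h
h ⋆ h = w

w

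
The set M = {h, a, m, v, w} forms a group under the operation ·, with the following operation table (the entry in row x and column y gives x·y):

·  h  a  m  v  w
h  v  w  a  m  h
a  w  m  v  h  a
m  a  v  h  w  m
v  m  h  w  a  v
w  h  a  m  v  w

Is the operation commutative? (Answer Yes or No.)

Check whether the table is symmetric across its main diagonal.
Every entry (row x, col y) equals the entry (row y, col x), so M is abelian.

Yes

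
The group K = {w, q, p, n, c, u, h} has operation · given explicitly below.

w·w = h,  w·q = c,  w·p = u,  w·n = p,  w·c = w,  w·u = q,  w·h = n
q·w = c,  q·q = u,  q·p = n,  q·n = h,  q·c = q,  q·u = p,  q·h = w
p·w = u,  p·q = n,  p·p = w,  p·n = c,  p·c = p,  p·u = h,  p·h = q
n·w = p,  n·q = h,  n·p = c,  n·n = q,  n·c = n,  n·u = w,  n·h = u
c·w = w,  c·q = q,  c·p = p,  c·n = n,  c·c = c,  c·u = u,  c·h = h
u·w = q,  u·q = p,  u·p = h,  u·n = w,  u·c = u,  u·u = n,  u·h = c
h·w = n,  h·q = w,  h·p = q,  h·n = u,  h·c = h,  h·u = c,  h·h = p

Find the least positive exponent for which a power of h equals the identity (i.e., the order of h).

7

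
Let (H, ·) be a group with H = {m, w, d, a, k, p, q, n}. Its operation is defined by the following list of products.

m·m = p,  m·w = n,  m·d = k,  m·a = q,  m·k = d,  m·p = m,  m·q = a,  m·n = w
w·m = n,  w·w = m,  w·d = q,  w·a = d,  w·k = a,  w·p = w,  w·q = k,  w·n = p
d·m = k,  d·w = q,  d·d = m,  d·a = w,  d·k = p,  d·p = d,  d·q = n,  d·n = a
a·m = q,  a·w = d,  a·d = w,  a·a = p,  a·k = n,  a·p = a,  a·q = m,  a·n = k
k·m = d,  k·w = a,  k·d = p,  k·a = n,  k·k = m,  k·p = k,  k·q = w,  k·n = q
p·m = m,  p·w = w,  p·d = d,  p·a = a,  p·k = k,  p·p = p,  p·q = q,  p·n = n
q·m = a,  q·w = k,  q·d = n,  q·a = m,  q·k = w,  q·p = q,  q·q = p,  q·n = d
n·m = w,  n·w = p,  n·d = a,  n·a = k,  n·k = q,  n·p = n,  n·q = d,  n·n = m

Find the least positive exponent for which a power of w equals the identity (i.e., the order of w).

The identity element is p (its row matches the header).
w^1 = w
w^2 = w·w = m
w^3 = m·w = n
w^4 = n·w = p
The first power of w equal to the identity is w^4, so ord(w) = 4.

4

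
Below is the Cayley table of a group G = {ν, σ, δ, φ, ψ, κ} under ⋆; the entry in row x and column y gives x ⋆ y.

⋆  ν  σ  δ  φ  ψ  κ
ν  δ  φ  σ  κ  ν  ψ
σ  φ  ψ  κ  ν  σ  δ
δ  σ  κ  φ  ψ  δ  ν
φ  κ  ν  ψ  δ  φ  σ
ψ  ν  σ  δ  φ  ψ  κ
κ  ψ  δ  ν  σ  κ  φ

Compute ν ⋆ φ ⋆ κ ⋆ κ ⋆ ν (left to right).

ν ⋆ φ = κ
κ ⋆ κ = φ
φ ⋆ κ = σ
σ ⋆ ν = φ

φ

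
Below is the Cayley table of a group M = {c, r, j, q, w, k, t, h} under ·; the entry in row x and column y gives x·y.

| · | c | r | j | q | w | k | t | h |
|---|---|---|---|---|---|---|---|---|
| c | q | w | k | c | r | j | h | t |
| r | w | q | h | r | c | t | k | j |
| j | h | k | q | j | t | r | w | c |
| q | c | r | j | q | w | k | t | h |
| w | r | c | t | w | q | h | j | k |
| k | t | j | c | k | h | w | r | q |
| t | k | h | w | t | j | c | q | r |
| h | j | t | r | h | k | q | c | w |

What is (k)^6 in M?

k^1 = k
k^2 = k·k = w
k^3 = w·k = h
k^4 = h·k = q
k^5 = q·k = k
k^6 = k·k = w

w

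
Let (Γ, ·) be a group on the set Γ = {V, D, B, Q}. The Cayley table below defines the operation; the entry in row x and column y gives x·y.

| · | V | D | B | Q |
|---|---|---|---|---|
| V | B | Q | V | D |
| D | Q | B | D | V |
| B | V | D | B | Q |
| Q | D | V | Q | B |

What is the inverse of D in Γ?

First locate the identity: row B matches the header, so B is the identity.
Scan row D for B: D·D = B. Hence D^(-1) = D.

D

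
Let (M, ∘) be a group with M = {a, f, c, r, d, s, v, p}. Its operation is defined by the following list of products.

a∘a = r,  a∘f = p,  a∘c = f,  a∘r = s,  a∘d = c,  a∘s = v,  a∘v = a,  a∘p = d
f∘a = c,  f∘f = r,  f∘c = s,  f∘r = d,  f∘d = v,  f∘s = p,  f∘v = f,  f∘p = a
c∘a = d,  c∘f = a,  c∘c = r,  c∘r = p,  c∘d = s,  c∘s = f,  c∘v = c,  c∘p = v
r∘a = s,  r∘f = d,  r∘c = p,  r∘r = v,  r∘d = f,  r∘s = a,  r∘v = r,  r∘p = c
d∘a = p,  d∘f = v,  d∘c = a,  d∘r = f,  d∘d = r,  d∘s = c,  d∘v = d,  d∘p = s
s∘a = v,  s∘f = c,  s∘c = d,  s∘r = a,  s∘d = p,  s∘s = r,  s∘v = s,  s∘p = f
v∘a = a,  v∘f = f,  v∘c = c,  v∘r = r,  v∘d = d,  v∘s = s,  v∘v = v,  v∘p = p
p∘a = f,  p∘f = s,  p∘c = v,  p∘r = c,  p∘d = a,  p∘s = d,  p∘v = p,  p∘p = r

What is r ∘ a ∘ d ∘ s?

d

r ∘ a = s
s ∘ d = p
p ∘ s = d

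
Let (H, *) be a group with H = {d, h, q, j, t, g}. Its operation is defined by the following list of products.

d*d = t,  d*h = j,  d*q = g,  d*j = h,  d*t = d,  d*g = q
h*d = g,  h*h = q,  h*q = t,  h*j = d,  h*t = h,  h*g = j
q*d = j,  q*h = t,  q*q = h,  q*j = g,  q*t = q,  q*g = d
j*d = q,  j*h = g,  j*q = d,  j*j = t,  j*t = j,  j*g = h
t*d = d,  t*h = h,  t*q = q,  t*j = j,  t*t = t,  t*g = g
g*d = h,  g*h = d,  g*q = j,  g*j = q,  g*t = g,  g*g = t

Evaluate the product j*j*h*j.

j*j = t
t*h = h
h*j = d

d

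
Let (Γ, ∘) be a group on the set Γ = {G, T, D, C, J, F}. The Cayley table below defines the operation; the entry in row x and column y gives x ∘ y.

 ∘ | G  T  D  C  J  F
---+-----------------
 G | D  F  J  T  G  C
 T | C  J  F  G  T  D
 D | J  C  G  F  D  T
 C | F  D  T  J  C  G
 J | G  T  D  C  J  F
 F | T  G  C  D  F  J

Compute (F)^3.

F

F^1 = F
F^2 = F ∘ F = J
F^3 = J ∘ F = F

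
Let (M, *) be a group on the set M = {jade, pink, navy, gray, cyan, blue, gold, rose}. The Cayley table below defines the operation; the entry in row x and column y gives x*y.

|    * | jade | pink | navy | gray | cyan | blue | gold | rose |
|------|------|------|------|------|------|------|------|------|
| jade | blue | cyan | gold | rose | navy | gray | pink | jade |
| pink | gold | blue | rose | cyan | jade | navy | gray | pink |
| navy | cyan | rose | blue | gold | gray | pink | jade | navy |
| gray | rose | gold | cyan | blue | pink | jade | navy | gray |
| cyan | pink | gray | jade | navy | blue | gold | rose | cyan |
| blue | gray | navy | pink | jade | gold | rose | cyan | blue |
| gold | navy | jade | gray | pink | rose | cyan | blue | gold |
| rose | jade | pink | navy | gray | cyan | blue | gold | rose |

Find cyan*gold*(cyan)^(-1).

The identity is rose. In row cyan, the entry rose sits in column gold, so cyan^(-1) = gold.
cyan*gold = rose
rose*gold = gold

gold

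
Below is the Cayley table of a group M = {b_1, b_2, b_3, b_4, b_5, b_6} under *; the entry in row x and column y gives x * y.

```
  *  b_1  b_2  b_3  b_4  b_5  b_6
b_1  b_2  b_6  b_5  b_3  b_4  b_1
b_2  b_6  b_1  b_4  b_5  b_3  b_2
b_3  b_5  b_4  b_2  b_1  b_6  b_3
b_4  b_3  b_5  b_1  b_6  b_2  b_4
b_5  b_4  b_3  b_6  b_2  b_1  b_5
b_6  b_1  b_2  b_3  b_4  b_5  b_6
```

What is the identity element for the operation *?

b_6

The identity e satisfies e * x = x for all x, so its row in the table reproduces the column headers.
Row b_6 reads: b_1, b_2, b_3, b_4, b_5, b_6 — exactly the header order. So b_6 is the identity.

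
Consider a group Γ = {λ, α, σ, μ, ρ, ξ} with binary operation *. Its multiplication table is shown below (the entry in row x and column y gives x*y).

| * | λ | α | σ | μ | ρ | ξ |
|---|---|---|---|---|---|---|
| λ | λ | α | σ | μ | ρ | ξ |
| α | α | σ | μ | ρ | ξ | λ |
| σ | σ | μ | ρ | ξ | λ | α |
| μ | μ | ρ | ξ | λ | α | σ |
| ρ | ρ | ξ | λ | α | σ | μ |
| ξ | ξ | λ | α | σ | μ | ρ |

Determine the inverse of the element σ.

ρ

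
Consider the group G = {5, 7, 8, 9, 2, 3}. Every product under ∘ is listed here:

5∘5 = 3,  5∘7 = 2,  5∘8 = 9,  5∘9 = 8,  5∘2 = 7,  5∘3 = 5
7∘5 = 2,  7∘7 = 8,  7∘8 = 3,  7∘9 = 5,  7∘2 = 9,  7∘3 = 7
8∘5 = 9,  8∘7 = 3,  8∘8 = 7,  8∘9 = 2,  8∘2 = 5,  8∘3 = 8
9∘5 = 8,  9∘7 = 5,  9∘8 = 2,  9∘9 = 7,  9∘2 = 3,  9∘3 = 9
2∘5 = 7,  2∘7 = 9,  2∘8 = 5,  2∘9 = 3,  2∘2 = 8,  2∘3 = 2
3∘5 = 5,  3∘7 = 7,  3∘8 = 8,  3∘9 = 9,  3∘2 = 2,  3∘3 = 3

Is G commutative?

Check whether the table is symmetric across its main diagonal.
Every entry (row x, col y) equals the entry (row y, col x), so G is abelian.

Yes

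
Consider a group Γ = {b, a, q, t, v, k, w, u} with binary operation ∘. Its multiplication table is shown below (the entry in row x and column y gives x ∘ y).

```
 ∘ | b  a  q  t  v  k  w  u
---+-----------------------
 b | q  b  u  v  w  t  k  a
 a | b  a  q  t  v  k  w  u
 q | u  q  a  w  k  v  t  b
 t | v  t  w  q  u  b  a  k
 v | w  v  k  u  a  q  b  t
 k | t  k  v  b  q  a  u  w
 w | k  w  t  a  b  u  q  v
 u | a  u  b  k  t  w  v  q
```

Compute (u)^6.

q

u^1 = u
u^2 = u ∘ u = q
u^3 = q ∘ u = b
u^4 = b ∘ u = a
u^5 = a ∘ u = u
u^6 = u ∘ u = q
(Structurally, Γ here is isomorphic to Z_2 x Z_4.)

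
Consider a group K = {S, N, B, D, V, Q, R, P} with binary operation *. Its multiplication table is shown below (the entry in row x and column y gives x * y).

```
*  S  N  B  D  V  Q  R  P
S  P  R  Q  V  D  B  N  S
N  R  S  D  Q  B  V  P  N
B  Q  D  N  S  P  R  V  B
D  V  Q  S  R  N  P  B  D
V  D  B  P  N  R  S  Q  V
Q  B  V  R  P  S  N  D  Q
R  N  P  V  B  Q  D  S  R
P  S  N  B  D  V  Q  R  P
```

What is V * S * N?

V * S = D
D * N = Q
(Structurally, K here is isomorphic to the cyclic group Z_8.)

Q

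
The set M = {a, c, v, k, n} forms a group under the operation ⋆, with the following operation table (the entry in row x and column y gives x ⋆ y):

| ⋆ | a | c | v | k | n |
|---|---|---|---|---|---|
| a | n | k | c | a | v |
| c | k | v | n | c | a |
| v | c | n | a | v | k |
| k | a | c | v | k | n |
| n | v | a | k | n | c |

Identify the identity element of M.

k

The identity e satisfies e ⋆ x = x for all x, so its row in the table reproduces the column headers.
Row k reads: a, c, v, k, n — exactly the header order. So k is the identity.
(Structurally, M here is isomorphic to the cyclic group Z_5.)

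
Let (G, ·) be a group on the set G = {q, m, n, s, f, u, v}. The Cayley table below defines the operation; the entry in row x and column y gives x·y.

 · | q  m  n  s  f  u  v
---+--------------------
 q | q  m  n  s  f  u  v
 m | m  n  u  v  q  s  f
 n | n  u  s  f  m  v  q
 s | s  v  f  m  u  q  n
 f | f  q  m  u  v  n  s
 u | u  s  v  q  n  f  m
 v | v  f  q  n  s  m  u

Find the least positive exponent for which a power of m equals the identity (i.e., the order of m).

7

The identity element is q (its row matches the header).
m^1 = m
m^2 = m·m = n
m^3 = n·m = u
m^4 = u·m = s
m^5 = s·m = v
m^6 = v·m = f
m^7 = f·m = q
The first power of m equal to the identity is m^7, so ord(m) = 7.
(Structurally, G here is isomorphic to the cyclic group Z_7.)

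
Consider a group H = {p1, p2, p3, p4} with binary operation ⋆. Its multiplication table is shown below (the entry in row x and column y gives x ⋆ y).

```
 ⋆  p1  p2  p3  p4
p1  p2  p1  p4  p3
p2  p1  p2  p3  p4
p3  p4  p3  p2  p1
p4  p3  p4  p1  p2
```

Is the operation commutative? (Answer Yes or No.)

Check whether the table is symmetric across its main diagonal.
Every entry (row x, col y) equals the entry (row y, col x), so H is abelian.

Yes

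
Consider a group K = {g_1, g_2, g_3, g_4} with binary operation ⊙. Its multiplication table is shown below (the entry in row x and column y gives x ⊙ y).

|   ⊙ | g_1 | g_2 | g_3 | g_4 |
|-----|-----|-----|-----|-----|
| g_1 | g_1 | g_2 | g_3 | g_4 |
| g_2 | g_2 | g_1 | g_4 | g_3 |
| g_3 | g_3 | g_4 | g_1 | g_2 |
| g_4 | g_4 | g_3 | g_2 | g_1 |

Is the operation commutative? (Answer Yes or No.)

Check whether the table is symmetric across its main diagonal.
Every entry (row x, col y) equals the entry (row y, col x), so K is abelian.
(In fact K ≅ the Klein four-group V_4.)

Yes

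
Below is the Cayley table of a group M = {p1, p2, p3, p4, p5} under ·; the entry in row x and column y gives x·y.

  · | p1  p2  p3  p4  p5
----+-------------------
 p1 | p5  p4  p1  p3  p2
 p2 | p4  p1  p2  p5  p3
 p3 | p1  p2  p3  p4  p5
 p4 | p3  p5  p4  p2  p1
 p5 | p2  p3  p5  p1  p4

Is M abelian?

Yes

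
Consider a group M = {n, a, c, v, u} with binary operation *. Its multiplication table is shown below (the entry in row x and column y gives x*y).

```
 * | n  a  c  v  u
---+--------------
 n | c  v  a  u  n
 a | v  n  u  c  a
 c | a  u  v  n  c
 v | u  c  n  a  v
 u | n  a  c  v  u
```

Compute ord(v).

The identity element is u (its row matches the header).
v^1 = v
v^2 = v*v = a
v^3 = a*v = c
v^4 = c*v = n
v^5 = n*v = u
The first power of v equal to the identity is v^5, so ord(v) = 5.

5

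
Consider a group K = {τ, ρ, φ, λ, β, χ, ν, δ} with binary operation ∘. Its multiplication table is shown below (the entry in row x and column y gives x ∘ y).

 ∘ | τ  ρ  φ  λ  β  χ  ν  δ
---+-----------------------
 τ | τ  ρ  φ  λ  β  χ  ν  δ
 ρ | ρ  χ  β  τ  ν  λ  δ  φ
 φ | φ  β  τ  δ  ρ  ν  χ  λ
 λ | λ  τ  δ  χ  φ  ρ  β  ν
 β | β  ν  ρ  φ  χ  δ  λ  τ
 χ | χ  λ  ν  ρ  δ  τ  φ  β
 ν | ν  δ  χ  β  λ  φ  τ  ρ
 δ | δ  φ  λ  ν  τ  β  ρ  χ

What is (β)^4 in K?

τ

β^1 = β
β^2 = β ∘ β = χ
β^3 = χ ∘ β = δ
β^4 = δ ∘ β = τ
(Structurally, K here is isomorphic to Z_2 x Z_4.)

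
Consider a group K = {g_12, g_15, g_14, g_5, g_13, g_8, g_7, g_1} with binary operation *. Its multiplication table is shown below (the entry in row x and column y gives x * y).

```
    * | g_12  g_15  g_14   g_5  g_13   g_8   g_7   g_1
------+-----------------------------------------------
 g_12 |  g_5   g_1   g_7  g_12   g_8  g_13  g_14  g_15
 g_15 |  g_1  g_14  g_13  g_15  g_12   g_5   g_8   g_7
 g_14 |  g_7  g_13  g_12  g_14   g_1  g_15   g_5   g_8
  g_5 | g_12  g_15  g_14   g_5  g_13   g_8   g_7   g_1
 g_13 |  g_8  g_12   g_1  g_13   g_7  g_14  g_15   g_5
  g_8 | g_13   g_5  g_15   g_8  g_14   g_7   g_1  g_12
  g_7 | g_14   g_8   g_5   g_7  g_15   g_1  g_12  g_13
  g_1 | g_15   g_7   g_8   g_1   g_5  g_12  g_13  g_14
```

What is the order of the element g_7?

4

The identity element is g_5 (its row matches the header).
g_7^1 = g_7
g_7^2 = g_7 * g_7 = g_12
g_7^3 = g_12 * g_7 = g_14
g_7^4 = g_14 * g_7 = g_5
The first power of g_7 equal to the identity is g_7^4, so ord(g_7) = 4.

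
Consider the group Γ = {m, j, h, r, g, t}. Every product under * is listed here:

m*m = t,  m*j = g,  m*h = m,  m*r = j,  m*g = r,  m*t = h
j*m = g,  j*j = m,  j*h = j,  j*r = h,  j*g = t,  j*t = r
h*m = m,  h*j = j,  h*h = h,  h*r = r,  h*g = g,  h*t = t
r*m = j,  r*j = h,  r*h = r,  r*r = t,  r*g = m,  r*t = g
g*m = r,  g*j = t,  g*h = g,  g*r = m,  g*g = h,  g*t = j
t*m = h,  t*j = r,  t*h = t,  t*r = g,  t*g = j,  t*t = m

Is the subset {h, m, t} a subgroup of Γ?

Yes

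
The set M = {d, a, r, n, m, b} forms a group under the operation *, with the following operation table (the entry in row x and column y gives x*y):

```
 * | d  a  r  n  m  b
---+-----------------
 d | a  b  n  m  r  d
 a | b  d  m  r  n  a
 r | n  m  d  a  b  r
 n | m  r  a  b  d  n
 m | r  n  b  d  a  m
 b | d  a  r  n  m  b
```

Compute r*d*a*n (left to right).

a

r*d = n
n*a = r
r*n = a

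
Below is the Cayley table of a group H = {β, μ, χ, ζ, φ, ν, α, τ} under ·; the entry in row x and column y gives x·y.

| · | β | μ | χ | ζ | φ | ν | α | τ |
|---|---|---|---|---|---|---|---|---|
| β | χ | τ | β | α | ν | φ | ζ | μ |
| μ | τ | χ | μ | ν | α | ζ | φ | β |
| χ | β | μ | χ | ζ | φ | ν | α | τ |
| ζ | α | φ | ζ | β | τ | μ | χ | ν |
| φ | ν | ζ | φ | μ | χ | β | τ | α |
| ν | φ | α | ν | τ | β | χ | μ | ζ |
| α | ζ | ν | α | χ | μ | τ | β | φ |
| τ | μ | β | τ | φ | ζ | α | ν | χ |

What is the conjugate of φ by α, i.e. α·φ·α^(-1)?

ν

The identity is χ. In row α, the entry χ sits in column ζ, so α^(-1) = ζ.
α·φ = μ
μ·ζ = ν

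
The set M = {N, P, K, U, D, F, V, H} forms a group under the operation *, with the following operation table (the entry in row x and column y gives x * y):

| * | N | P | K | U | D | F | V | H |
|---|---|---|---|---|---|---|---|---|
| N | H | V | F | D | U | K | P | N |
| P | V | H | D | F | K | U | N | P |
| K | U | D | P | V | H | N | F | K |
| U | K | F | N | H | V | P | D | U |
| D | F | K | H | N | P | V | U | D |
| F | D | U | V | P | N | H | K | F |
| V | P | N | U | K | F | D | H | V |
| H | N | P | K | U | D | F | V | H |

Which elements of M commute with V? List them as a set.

Compare row V with column V entry by entry.
P * V = N = V * P, so P commutes with V.
F * V = K but V * F = D, so F does not.
Collecting the elements that commute with V: C(V) = {H, N, P, V}.

{H, N, P, V}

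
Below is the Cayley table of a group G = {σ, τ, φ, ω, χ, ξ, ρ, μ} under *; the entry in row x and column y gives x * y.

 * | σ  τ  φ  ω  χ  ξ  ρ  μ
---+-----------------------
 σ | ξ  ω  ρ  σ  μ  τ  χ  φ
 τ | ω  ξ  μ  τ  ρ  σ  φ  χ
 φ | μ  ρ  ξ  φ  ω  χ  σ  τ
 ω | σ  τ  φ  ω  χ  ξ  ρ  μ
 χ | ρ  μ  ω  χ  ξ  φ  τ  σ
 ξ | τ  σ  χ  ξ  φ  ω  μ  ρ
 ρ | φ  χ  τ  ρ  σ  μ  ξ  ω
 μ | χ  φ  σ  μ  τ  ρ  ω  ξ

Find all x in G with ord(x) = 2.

Identity is ω. Compute the order of each non-identity element by repeated multiplication:
  σ: σ → ξ → τ → ω  (order 4)
  τ: τ → ξ → σ → ω  (order 4)
  φ: φ → ξ → χ → ω  (order 4)
  χ: χ → ξ → φ → ω  (order 4)
  ξ: ξ → ω  (order 2)
  ρ: ρ → ξ → μ → ω  (order 4)
  μ: μ → ξ → ρ → ω  (order 4)
Elements of order 2: {ξ}.
(Structurally, G here is isomorphic to the quaternion group Q_8.)

{ξ}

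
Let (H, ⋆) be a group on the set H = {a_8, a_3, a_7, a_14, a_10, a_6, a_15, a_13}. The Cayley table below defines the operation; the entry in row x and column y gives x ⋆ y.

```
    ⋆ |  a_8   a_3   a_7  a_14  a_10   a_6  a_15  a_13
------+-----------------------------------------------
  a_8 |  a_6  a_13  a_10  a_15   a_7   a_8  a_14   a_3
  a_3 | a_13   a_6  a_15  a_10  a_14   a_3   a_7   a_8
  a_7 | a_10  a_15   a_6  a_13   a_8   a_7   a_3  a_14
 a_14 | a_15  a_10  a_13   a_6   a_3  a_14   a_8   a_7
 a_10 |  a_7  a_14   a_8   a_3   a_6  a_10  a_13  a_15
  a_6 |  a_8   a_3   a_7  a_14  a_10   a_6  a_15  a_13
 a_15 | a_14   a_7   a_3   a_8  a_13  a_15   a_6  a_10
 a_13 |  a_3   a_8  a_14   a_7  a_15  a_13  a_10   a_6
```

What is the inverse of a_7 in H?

a_7

First locate the identity: row a_6 matches the header, so a_6 is the identity.
Scan row a_7 for a_6: a_7 ⋆ a_7 = a_6. Hence a_7^(-1) = a_7.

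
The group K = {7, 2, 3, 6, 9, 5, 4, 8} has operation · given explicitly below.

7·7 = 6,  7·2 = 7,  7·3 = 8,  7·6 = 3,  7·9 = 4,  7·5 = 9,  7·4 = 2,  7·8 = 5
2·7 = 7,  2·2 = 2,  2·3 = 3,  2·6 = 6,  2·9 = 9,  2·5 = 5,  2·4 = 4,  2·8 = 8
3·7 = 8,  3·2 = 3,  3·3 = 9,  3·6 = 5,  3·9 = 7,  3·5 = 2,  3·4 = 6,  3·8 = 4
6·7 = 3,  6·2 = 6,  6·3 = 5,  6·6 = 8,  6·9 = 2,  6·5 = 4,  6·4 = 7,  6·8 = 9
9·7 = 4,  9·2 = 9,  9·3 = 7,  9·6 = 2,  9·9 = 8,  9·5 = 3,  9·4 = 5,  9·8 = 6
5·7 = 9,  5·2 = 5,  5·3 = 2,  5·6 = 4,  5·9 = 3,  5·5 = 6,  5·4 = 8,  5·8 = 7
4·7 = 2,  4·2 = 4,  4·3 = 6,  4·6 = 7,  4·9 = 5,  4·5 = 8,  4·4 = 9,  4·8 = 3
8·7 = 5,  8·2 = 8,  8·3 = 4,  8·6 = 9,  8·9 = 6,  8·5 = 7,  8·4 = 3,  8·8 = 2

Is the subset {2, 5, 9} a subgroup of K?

No

5·5 = 6, which is not in {2, 5, 9}.
The subset is not closed under ·, so it is not a subgroup.
(Structurally, K here is isomorphic to the cyclic group Z_8.)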